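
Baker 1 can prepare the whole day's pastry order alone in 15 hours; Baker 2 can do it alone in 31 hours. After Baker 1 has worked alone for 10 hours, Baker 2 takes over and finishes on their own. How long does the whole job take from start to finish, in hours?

In 10 hours Baker 1 does 10/15 = 2/3 of the job, leaving 1/3.
Baker 2 works at 1/31 per hour, so finishing takes 1/3 ÷ 1/31 = 31/3 hours.
Total time = 10 + 31/3 = 61/3 hours.

61/3 hours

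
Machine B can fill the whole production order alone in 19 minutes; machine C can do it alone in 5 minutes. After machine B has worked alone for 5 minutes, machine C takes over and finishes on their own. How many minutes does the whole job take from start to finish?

In 5 minutes machine B does 5/19 of the job, leaving 14/19.
Machine C works at 1/5 per minute, so finishing takes 14/19 ÷ 1/5 = 70/19 minutes.
Total time = 5 + 70/19 = 165/19 minutes.

165/19 minutes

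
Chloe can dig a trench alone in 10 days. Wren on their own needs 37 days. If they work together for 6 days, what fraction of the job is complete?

Combined rate: 1/10 + 1/37 = (37 + 10)/370 = 47/370 per day.
In 6 days they complete 6·47/370 = 141/185 of the job.

141/185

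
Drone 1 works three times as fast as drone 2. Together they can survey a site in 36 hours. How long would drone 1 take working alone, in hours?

Let drone 2's rate be r; then drone 1's rate is 3r, so together (3 + 1)r = 4r = 1/36.
Thus r = 1/144 per hour.
Drone 2 alone: 144 hours; drone 1 alone: 48 hours.

48 hours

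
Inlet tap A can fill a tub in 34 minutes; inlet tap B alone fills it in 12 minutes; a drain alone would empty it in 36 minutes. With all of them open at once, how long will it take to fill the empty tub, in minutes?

153/13 minutes

Net rate = 1/34 + 1/12 − 1/36 = (18 + 51 − 17)/612 = 52/612 = 13/153 per minute.
Filling time = 1 ÷ (13/153) = 153/13 minutes.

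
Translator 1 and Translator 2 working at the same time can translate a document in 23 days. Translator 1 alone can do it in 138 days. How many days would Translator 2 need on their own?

138/5 days

Combined rate is 1/23 per day.
Known contribution: 1/138 per day.
So Translator 2's rate is 1/23 − 1/138 = 5/138, meaning 138/5 days alone.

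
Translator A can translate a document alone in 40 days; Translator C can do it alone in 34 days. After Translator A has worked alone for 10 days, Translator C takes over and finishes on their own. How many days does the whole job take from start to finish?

71/2 days

In 10 days Translator A does 10/40 = 1/4 of the job, leaving 3/4.
Translator C works at 1/34 per day, so finishing takes 3/4 ÷ 1/34 = 51/2 days.
Total time = 10 + 51/2 = 71/2 days.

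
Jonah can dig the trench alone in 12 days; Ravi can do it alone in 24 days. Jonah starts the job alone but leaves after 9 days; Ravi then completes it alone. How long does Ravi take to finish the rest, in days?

In 9 days Jonah does 9/12 = 3/4 of the job, leaving 1/4.
Ravi works at 1/24 per day, so finishing takes 1/4 ÷ 1/24 = 6 days.

6 days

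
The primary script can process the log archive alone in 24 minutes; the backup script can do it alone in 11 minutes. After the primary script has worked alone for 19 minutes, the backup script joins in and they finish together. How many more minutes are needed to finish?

11/7 minutes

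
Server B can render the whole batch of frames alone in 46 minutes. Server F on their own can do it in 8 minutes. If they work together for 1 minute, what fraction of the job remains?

157/184

Combined rate: 1/46 + 1/8 = (4 + 23)/184 = 27/184 per minute.
In 1 minute they complete 1·27/184 = 27/184 of the job.
So 157/184 remains.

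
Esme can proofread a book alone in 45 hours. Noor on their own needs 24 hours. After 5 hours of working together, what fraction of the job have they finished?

Combined rate: 1/45 + 1/24 = (8 + 15)/360 = 23/360 per hour.
In 5 hours they complete 5·23/360 = 23/72 of the job.

23/72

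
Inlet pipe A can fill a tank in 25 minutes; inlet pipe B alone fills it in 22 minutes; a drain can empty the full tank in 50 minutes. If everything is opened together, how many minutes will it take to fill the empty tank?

Net rate = 1/25 + 1/22 − 1/50 = (22 + 25 − 11)/550 = 36/550 = 18/275 per minute.
Filling time = 1 ÷ (18/275) = 275/18 minutes.

275/18 minutes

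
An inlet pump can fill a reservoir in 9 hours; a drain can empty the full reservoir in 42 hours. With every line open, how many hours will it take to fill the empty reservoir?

126/11 hours

Net rate = 1/9 − 1/42 = (14 − 3)/126 = 11/126 per hour.
Filling time = 1 ÷ (11/126) = 126/11 hours.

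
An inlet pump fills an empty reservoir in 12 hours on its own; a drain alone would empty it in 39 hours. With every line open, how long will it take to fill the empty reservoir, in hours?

52/3 hours

Net rate = 1/12 − 1/39 = (13 − 4)/156 = 9/156 = 3/52 per hour.
Filling time = 1 ÷ (3/52) = 52/3 hours.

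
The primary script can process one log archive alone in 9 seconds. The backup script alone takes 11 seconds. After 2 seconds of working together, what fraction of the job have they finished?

Combined rate: 1/9 + 1/11 = (11 + 9)/99 = 20/99 per second.
In 2 seconds they complete 2·20/99 = 40/99 of the job.

40/99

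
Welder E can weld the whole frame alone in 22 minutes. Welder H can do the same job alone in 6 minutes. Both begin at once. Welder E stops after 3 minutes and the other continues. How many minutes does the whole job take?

57/11 minutes

In the first 3 minutes the combined rate is 7/33, so 7/11 of the job is done, leaving 4/11.
After welder E leaves the rate is 1/6 per minute; the remaining 4/11 takes 24/11 minutes.
Total = 3 + 24/11 = 57/11 minutes.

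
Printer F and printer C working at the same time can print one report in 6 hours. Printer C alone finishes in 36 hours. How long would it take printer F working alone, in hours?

Combined rate is 1/6 per hour.
Known contribution: 1/36 per hour.
So printer F's rate is 1/6 − 1/36 = 5/36, meaning 36/5 hours alone.

36/5 hours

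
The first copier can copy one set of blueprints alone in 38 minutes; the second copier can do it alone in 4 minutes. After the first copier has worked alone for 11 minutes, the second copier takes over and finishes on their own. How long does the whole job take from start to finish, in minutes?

263/19 minutes

In 11 minutes the first copier does 11/38 of the job, leaving 27/38.
The second copier works at 1/4 per minute, so finishing takes 27/38 ÷ 1/4 = 54/19 minutes.
Total time = 11 + 54/19 = 263/19 minutes.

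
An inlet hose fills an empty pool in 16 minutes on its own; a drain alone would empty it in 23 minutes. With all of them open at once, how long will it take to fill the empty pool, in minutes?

368/7 minutes

Net rate = 1/16 − 1/23 = (23 − 16)/368 = 7/368 per minute.
Filling time = 1 ÷ (7/368) = 368/7 minutes.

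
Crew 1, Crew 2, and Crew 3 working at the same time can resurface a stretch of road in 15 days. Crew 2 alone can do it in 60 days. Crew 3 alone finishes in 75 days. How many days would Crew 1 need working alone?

Combined rate is 1/15 per day.
Known contribution: 1/60 + 1/75 = (5 + 4)/300 = 9/300 = 3/100 per day.
So Crew 1's rate is 1/15 − 3/100 = 11/300, meaning 300/11 days alone.

300/11 days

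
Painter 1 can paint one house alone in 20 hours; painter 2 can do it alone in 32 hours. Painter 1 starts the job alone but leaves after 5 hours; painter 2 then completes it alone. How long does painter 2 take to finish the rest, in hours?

In 5 hours painter 1 does 5/20 = 1/4 of the job, leaving 3/4.
Painter 2 works at 1/32 per hour, so finishing takes 3/4 ÷ 1/32 = 24 hours.

24 hours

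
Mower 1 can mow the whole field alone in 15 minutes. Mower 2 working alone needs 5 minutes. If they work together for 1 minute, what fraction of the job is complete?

4/15

Combined rate: 1/15 + 1/5 = (1 + 3)/15 = 4/15 per minute.
In 1 minute they complete 1·4/15 = 4/15 of the job.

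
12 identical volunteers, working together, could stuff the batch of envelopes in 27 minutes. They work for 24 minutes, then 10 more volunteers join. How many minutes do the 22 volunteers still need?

18/11 minutes

One volunteer does 1/324 of the job per minute.
After 24 minutes with 12 volunteers, 8/9 is done (1/9 left).
With 22 volunteers the rate is 22/324 = 11/162, so the rest takes 1/9 ÷ 11/162 = 18/11 minutes.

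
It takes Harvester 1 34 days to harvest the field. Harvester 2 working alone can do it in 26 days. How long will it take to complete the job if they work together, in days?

Combined rate: 1/34 + 1/26 = (13 + 17)/442 = 30/442 = 15/221 per day.
Time = 1 ÷ (15/221) = 221/15 days.

221/15 days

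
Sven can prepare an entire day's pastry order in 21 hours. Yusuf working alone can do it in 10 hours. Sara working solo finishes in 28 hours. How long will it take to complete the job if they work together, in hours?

60/11 hours

Combined rate: 1/21 + 1/10 + 1/28 = (20 + 42 + 15)/420 = 77/420 = 11/60 per hour.
Time = 1 ÷ (11/60) = 60/11 hours.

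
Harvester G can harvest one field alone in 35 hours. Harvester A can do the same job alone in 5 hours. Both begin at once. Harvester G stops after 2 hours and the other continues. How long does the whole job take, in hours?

In the first 2 hours the combined rate is 8/35, so 16/35 of the job is done, leaving 19/35.
After Harvester G leaves the rate is 1/5 per hour; the remaining 19/35 takes 19/7 hours.
Total = 2 + 19/7 = 33/7 hours.

33/7 hours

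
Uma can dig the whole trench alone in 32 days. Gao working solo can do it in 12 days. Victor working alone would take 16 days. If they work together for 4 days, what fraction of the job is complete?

17/24

Combined rate: 1/32 + 1/12 + 1/16 = (3 + 8 + 6)/96 = 17/96 per day.
In 4 days they complete 4·17/96 = 17/24 of the job.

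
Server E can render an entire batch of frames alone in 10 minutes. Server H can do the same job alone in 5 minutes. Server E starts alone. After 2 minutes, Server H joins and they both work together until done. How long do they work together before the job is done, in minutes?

In the first 2 minutes Server E alone does 2/10 = 1/5 of the job, leaving 4/5.
Once everyone is working, combined rate: 1/10 + 1/5 = (1 + 2)/10 = 3/10 per minute.
Remaining 4/5 at 3/10 per minute takes 8/3 minutes.

8/3 minutes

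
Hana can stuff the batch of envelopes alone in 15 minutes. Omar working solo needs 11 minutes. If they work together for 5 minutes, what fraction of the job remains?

7/33

Combined rate: 1/15 + 1/11 = (11 + 15)/165 = 26/165 per minute.
In 5 minutes they complete 5·26/165 = 26/33 of the job.
So 7/33 remains.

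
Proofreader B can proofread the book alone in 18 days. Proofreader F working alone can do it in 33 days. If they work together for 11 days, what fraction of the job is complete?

Combined rate: 1/18 + 1/33 = (11 + 6)/198 = 17/198 per day.
In 11 days they complete 11·17/198 = 17/18 of the job.

17/18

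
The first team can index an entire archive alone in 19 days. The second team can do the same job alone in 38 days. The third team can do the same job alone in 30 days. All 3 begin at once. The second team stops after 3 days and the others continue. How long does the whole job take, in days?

In the first 3 days the combined rate is 32/285, so 32/95 of the job is done, leaving 63/95.
After the second team leaves the rate is 49/570 per day; the remaining 63/95 takes 54/7 days.
Total = 3 + 54/7 = 75/7 days.

75/7 days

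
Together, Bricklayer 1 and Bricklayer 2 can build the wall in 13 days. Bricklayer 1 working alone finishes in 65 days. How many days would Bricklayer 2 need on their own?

65/4 days

Combined rate is 1/13 per day.
Known contribution: 1/65 per day.
So Bricklayer 2's rate is 1/13 − 1/65 = 4/65, meaning 65/4 days alone.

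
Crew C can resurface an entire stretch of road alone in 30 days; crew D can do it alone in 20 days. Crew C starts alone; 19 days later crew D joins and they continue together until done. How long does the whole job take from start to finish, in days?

In 19 days crew C does 19/30 of the job, leaving 11/30.
Crew C and crew D together work at 1/12 per day, so finishing takes 11/30 ÷ 1/12 = 22/5 days.
Total time = 19 + 22/5 = 117/5 days.

117/5 days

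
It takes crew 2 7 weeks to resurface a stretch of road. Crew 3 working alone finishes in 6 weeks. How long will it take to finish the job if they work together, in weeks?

Combined rate: 1/7 + 1/6 = (6 + 7)/42 = 13/42 per week.
Time = 1 ÷ (13/42) = 42/13 weeks.

42/13 weeks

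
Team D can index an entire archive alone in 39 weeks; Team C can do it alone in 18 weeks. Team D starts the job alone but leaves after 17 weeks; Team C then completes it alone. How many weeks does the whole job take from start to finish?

353/13 weeks

In 17 weeks Team D does 17/39 of the job, leaving 22/39.
Team C works at 1/18 per week, so finishing takes 22/39 ÷ 1/18 = 132/13 weeks.
Total time = 17 + 132/13 = 353/13 weeks.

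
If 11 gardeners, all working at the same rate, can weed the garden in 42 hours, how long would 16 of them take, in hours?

231/8 hours

Total work is 11·42 = 462 gardener-hours.
With 16 gardeners: 462/16 = 231/8 hours.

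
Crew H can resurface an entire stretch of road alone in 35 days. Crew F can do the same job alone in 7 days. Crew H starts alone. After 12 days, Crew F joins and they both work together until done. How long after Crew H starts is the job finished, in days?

In the first 12 days Crew H alone does 12/35 of the job, leaving 23/35.
Once everyone is working, combined rate: 1/35 + 1/7 = (1 + 5)/35 = 6/35 per day.
Remaining 23/35 at 6/35 per day takes 23/6 days.
Total from the start = 12 + 23/6 = 95/6 days.

95/6 days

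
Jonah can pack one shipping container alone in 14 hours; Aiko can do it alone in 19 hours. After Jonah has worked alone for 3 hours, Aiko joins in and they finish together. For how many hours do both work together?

In 3 hours Jonah does 3/14 of the job, leaving 11/14.
Jonah and Aiko together work at 33/266 per hour, so finishing takes 11/14 ÷ 33/266 = 19/3 hours.

19/3 hours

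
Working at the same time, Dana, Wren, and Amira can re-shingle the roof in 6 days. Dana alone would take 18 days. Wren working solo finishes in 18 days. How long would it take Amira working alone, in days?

Combined rate is 1/6 per day.
Known contribution: 1/18 + 1/18 = (1 + 1)/18 = 2/18 = 1/9 per day.
So Amira's rate is 1/6 − 1/9 = 1/18, meaning 18 days alone.

18 days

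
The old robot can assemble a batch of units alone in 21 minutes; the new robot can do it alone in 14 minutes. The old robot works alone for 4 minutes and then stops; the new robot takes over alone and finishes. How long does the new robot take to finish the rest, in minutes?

34/3 minutes

In 4 minutes the old robot does 4/21 of the job, leaving 17/21.
The new robot works at 1/14 per minute, so finishing takes 17/21 ÷ 1/14 = 34/3 minutes.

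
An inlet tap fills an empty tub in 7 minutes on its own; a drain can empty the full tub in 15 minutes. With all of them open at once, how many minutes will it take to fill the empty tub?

105/8 minutes

Net rate = 1/7 − 1/15 = (15 − 7)/105 = 8/105 per minute.
Filling time = 1 ÷ (8/105) = 105/8 minutes.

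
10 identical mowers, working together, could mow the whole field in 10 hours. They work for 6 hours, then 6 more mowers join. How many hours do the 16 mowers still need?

5/2 hours

One mower does 1/100 of the job per hour.
After 6 hours with 10 mowers, 3/5 is done (2/5 left).
With 16 mowers the rate is 16/100 = 4/25, so the rest takes 2/5 ÷ 4/25 = 5/2 hours.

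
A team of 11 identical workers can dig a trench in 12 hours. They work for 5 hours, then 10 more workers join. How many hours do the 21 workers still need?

One worker does 1/132 of the job per hour.
After 5 hours with 11 workers, 5/12 is done (7/12 left).
With 21 workers the rate is 21/132 = 7/44, so the rest takes 7/12 ÷ 7/44 = 11/3 hours.

11/3 hours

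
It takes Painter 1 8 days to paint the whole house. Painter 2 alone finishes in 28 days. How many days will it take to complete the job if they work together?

Combined rate: 1/8 + 1/28 = (7 + 2)/56 = 9/56 per day.
Time = 1 ÷ (9/56) = 56/9 days.

56/9 days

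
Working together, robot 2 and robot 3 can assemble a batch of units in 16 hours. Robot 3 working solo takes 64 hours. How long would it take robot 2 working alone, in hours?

64/3 hours

Combined rate is 1/16 per hour.
Known contribution: 1/64 per hour.
So robot 2's rate is 1/16 − 1/64 = 3/64, meaning 64/3 hours alone.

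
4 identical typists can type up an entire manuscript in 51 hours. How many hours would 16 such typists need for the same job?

Total work is 4·51 = 204 typist-hours.
With 16 typists: 204/16 = 51/4 hours.

51/4 hours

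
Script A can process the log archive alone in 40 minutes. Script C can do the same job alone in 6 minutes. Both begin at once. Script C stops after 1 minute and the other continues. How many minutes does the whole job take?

100/3 minutes

In the first 1 minute the combined rate is 23/120, so 23/120 of the job is done, leaving 97/120.
After Script C leaves the rate is 1/40 per minute; the remaining 97/120 takes 97/3 minutes.
Total = 1 + 97/3 = 100/3 minutes.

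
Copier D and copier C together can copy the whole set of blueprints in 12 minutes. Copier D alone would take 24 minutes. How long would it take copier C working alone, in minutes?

Combined rate is 1/12 per minute.
Known contribution: 1/24 per minute.
So copier C's rate is 1/12 − 1/24 = 1/24, meaning 24 minutes alone.

24 minutes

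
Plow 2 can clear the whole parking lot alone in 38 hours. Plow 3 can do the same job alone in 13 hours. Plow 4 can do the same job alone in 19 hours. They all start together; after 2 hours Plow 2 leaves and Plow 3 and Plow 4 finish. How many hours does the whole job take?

117/16 hours

In the first 2 hours the combined rate is 77/494, so 77/247 of the job is done, leaving 170/247.
After Plow 2 leaves the rate is 32/247 per hour; the remaining 170/247 takes 85/16 hours.
Total = 2 + 85/16 = 117/16 hours.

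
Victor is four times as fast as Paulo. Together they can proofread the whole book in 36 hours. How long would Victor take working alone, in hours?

Let Paulo's rate be r; then Victor's rate is 4r, so together (4 + 1)r = 5r = 1/36.
Thus r = 1/180 per hour.
Paulo alone: 180 hours; Victor alone: 45 hours.

45 hours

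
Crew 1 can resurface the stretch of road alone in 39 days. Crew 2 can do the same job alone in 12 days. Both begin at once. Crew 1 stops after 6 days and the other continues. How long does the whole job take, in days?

132/13 days

In the first 6 days the combined rate is 17/156, so 17/26 of the job is done, leaving 9/26.
After crew 1 leaves the rate is 1/12 per day; the remaining 9/26 takes 54/13 days.
Total = 6 + 54/13 = 132/13 days.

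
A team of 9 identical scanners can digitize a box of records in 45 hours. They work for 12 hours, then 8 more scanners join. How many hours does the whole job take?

One scanner does 1/405 of the job per hour.
After 12 hours with 9 scanners, 4/15 is done (11/15 left).
With 17 scanners the rate is 17/405, so the rest takes 11/15 ÷ 17/405 = 297/17 hours.
Total = 12 + 297/17 = 501/17 hours.

501/17 hours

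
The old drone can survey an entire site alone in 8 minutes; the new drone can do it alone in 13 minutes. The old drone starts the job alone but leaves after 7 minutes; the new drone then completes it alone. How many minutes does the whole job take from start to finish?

69/8 minutes

In 7 minutes the old drone does 7/8 of the job, leaving 1/8.
The new drone works at 1/13 per minute, so finishing takes 1/8 ÷ 1/13 = 13/8 minutes.
Total time = 7 + 13/8 = 69/8 minutes.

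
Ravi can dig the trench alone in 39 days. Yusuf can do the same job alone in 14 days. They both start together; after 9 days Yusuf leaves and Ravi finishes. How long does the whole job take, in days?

In the first 9 days the combined rate is 53/546, so 159/182 of the job is done, leaving 23/182.
After Yusuf leaves the rate is 1/39 per day; the remaining 23/182 takes 69/14 days.
Total = 9 + 69/14 = 195/14 days.

195/14 days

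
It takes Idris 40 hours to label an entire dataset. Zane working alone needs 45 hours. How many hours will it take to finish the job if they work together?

Combined rate: 1/40 + 1/45 = (9 + 8)/360 = 17/360 per hour.
Time = 1 ÷ (17/360) = 360/17 hours.

360/17 hours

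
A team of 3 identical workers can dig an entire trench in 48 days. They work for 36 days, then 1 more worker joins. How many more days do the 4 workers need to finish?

One worker does 1/144 of the job per day.
After 36 days with 3 workers, 3/4 is done (1/4 left).
With 4 workers the rate is 4/144 = 1/36, so the rest takes 1/4 ÷ 1/36 = 9 days.

9 days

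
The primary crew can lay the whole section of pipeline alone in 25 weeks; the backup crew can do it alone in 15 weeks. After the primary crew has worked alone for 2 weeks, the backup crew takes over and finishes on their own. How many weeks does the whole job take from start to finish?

79/5 weeks

In 2 weeks the primary crew does 2/25 of the job, leaving 23/25.
The backup crew works at 1/15 per week, so finishing takes 23/25 ÷ 1/15 = 69/5 weeks.
Total time = 2 + 69/5 = 79/5 weeks.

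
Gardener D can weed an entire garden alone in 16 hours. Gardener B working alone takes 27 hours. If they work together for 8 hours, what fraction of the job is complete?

43/54

Combined rate: 1/16 + 1/27 = (27 + 16)/432 = 43/432 per hour.
In 8 hours they complete 8·43/432 = 43/54 of the job.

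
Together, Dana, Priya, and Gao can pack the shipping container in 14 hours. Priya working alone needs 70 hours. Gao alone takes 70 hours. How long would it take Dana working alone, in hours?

Combined rate is 1/14 per hour.
Known contribution: 1/70 + 1/70 = (1 + 1)/70 = 2/70 = 1/35 per hour.
So Dana's rate is 1/14 − 1/35 = 3/70, meaning 70/3 hours alone.

70/3 hours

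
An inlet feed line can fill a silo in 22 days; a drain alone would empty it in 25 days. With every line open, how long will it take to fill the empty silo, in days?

Net rate = 1/22 − 1/25 = (25 − 22)/550 = 3/550 per day.
Filling time = 1 ÷ (3/550) = 550/3 days.

550/3 days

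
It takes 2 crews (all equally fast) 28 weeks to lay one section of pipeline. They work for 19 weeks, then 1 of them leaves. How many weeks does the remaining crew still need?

18 weeks

One crew does 1/56 of the job per week.
After 19 weeks with 2 crews, 19/28 is done (9/28 left).
With 1 crew the rate is 1/56, so the rest takes 9/28 ÷ 1/56 = 18 weeks.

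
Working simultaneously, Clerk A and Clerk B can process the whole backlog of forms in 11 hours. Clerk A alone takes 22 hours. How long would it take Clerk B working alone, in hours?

22 hours

Combined rate is 1/11 per hour.
Known contribution: 1/22 per hour.
So Clerk B's rate is 1/11 − 1/22 = 1/22, meaning 22 hours alone.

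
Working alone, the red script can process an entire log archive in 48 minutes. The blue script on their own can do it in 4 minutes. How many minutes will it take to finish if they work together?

48/13 minutes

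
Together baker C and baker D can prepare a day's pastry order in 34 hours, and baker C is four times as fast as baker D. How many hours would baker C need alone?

85/2 hours

Let baker D's rate be r; then baker C's rate is 4r, so together (4 + 1)r = 5r = 1/34.
Thus r = 1/170 per hour.
Baker D alone: 170 hours; baker C alone: 85/2 hours.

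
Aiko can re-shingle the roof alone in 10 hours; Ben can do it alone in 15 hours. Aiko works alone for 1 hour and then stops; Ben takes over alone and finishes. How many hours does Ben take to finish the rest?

27/2 hours

In 1 hour Aiko does 1/10 of the job, leaving 9/10.
Ben works at 1/15 per hour, so finishing takes 9/10 ÷ 1/15 = 27/2 hours.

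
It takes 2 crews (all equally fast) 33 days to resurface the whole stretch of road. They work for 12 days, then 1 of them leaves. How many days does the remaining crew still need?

42 days

One crew does 1/66 of the job per day.
After 12 days with 2 crews, 4/11 is done (7/11 left).
With 1 crew the rate is 1/66, so the rest takes 7/11 ÷ 1/66 = 42 days.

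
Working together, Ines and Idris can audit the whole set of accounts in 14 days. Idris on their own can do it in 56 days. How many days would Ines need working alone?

56/3 days

Combined rate is 1/14 per day.
Known contribution: 1/56 per day.
So Ines's rate is 1/14 − 1/56 = 3/56, meaning 56/3 days alone.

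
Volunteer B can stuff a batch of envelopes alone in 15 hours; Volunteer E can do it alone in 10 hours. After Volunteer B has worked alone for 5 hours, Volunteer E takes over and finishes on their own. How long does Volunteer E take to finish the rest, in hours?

In 5 hours Volunteer B does 5/15 = 1/3 of the job, leaving 2/3.
Volunteer E works at 1/10 per hour, so finishing takes 2/3 ÷ 1/10 = 20/3 hours.

20/3 hours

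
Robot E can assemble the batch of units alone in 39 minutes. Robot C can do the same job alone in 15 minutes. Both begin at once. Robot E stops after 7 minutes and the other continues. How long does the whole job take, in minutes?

In the first 7 minutes the combined rate is 6/65, so 42/65 of the job is done, leaving 23/65.
After robot E leaves the rate is 1/15 per minute; the remaining 23/65 takes 69/13 minutes.
Total = 7 + 69/13 = 160/13 minutes.

160/13 minutes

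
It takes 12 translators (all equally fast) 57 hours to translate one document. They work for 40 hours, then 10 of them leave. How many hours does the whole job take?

One translator does 1/684 of the job per hour.
After 40 hours with 12 translators, 40/57 is done (17/57 left).
With 2 translators the rate is 2/684 = 1/342, so the rest takes 17/57 ÷ 1/342 = 102 hours.
Total = 40 + 102 = 142 hours.

142 hours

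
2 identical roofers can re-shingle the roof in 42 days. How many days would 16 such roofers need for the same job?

Total work is 2·42 = 84 roofer-days.
With 16 roofers: 84/16 = 21/4 days.

21/4 days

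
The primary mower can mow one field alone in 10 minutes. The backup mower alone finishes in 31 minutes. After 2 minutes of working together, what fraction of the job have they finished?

41/155

Combined rate: 1/10 + 1/31 = (31 + 10)/310 = 41/310 per minute.
In 2 minutes they complete 2·41/310 = 41/155 of the job.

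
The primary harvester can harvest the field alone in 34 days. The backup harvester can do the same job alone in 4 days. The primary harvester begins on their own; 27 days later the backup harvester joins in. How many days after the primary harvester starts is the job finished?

In the first 27 days the primary harvester alone does 27/34 of the job, leaving 7/34.
Once everyone is working, combined rate: 1/34 + 1/4 = (2 + 17)/68 = 19/68 per day.
Remaining 7/34 at 19/68 per day takes 14/19 days.
Total from the start = 27 + 14/19 = 527/19 days.

527/19 days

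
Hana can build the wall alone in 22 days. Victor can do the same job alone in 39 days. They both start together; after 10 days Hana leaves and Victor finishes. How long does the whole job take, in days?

In the first 10 days the combined rate is 61/858, so 305/429 of the job is done, leaving 124/429.
After Hana leaves the rate is 1/39 per day; the remaining 124/429 takes 124/11 days.
Total = 10 + 124/11 = 234/11 days.

234/11 days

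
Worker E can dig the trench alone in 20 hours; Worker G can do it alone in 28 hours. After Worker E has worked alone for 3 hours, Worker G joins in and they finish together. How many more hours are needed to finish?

In 3 hours Worker E does 3/20 of the job, leaving 17/20.
Worker E and Worker G together work at 3/35 per hour, so finishing takes 17/20 ÷ 3/35 = 119/12 hours.

119/12 hours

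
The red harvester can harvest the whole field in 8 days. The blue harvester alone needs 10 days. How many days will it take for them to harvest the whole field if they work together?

Combined rate: 1/8 + 1/10 = (5 + 4)/40 = 9/40 per day.
Time = 1 ÷ (9/40) = 40/9 days.

40/9 days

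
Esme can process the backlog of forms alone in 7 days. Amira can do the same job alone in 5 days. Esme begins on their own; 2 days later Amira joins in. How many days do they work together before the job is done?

25/12 days

In the first 2 days Esme alone does 2/7 of the job, leaving 5/7.
Once everyone is working, combined rate: 1/7 + 1/5 = (5 + 7)/35 = 12/35 per day.
Remaining 5/7 at 12/35 per day takes 25/12 days.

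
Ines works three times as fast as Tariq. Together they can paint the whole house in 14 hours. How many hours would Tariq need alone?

56 hours

Let Tariq's rate be r; then Ines's rate is 3r, so together (3 + 1)r = 4r = 1/14.
Thus r = 1/56 per hour.
Tariq alone: 56 hours; Ines alone: 56/3 hours.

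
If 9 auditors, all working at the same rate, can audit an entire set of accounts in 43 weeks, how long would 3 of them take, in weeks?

Total work is 9·43 = 387 auditor-weeks.
With 3 auditors: 387/3 = 129 weeks.

129 weeks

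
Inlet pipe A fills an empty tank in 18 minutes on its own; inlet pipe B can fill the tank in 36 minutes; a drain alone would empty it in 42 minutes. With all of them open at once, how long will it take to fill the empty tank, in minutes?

Net rate = 1/18 + 1/36 − 1/42 = (14 + 7 − 6)/252 = 15/252 = 5/84 per minute.
Filling time = 1 ÷ (5/84) = 84/5 minutes.

84/5 minutes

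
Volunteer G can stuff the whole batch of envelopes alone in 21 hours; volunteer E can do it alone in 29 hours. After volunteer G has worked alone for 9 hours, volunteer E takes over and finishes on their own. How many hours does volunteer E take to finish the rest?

116/7 hours

In 9 hours volunteer G does 9/21 = 3/7 of the job, leaving 4/7.
Volunteer E works at 1/29 per hour, so finishing takes 4/7 ÷ 1/29 = 116/7 hours.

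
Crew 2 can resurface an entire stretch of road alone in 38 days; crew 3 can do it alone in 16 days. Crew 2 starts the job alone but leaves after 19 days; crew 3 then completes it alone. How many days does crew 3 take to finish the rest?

In 19 days crew 2 does 19/38 = 1/2 of the job, leaving 1/2.
Crew 3 works at 1/16 per day, so finishing takes 1/2 ÷ 1/16 = 8 days.

8 days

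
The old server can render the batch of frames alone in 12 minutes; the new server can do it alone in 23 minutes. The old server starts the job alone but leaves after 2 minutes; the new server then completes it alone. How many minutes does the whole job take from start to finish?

127/6 minutes

In 2 minutes the old server does 2/12 = 1/6 of the job, leaving 5/6.
The new server works at 1/23 per minute, so finishing takes 5/6 ÷ 1/23 = 115/6 minutes.
Total time = 2 + 115/6 = 127/6 minutes.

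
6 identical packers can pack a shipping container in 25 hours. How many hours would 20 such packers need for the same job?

Total work is 6·25 = 150 packer-hours.
With 20 packers: 150/20 = 15/2 hours.

15/2 hours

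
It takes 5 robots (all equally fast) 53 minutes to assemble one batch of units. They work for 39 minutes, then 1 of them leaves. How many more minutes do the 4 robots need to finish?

35/2 minutes

One robot does 1/265 of the job per minute.
After 39 minutes with 5 robots, 39/53 is done (14/53 left).
With 4 robots the rate is 4/265, so the rest takes 14/53 ÷ 4/265 = 35/2 minutes.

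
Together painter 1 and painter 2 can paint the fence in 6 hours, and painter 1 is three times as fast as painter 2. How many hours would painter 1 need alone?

8 hours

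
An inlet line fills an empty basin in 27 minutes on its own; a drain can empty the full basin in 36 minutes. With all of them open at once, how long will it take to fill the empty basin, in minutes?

Net rate = 1/27 − 1/36 = (4 − 3)/108 = 1/108 per minute.
Filling time = 1 ÷ (1/108) = 108 minutes.

108 minutes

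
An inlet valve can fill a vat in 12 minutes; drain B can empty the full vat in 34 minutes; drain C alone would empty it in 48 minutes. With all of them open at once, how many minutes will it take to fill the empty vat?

Net rate = 1/12 − 1/34 − 1/48 = (68 − 24 − 17)/816 = 27/816 = 9/272 per minute.
Filling time = 1 ÷ (9/272) = 272/9 minutes.

272/9 minutes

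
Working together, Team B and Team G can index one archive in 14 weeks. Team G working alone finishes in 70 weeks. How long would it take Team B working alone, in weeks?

35/2 weeks

Combined rate is 1/14 per week.
Known contribution: 1/70 per week.
So Team B's rate is 1/14 − 1/70 = 2/35, meaning 35/2 weeks alone.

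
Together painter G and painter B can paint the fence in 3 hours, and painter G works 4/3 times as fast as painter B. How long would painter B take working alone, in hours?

Let painter B's rate be r; then painter G's rate is (4/3)r, so together (4/3 + 1)r = (7/3)r = 1/3.
Thus r = 1/7 per hour.
Painter B alone: 7 hours; painter G alone: 21/4 hours.

7 hours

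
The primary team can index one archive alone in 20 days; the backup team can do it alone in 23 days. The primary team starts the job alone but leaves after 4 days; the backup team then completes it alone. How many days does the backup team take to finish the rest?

92/5 days

In 4 days the primary team does 4/20 = 1/5 of the job, leaving 4/5.
The backup team works at 1/23 per day, so finishing takes 4/5 ÷ 1/23 = 92/5 days.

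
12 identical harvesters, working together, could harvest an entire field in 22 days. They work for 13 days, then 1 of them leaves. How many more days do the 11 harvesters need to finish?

One harvester does 1/264 of the job per day.
After 13 days with 12 harvesters, 13/22 is done (9/22 left).
With 11 harvesters the rate is 11/264 = 1/24, so the rest takes 9/22 ÷ 1/24 = 108/11 days.

108/11 days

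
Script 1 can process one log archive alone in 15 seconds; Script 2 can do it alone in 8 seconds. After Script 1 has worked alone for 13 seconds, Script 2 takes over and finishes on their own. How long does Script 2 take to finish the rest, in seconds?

In 13 seconds Script 1 does 13/15 of the job, leaving 2/15.
Script 2 works at 1/8 per second, so finishing takes 2/15 ÷ 1/8 = 16/15 seconds.

16/15 seconds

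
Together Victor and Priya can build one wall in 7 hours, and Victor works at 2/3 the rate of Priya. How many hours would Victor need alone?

35/2 hours

Let Priya's rate be r; then Victor's rate is (2/3)r, so together (2/3 + 1)r = (5/3)r = 1/7.
Thus r = 3/35 per hour.
Priya alone: 35/3 hours; Victor alone: 35/2 hours.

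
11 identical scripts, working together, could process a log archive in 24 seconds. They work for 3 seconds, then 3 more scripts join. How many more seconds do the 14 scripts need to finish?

One script does 1/264 of the job per second.
After 3 seconds with 11 scripts, 1/8 is done (7/8 left).
With 14 scripts the rate is 14/264 = 7/132, so the rest takes 7/8 ÷ 7/132 = 33/2 seconds.

33/2 seconds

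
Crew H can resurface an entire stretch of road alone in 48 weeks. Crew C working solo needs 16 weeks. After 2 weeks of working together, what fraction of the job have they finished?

Combined rate: 1/48 + 1/16 = (1 + 3)/48 = 4/48 = 1/12 per week.
In 2 weeks they complete 2·1/12 = 1/6 of the job.

1/6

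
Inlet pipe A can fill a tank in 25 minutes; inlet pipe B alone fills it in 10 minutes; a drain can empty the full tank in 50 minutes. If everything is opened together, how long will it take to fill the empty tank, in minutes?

25/3 minutes

Net rate = 1/25 + 1/10 − 1/50 = (2 + 5 − 1)/50 = 6/50 = 3/25 per minute.
Filling time = 1 ÷ (3/25) = 25/3 minutes.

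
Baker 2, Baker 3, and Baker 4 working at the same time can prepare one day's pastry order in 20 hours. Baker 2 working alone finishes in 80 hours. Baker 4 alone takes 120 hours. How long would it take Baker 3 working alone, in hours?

Combined rate is 1/20 per hour.
Known contribution: 1/80 + 1/120 = (3 + 2)/240 = 5/240 = 1/48 per hour.
So Baker 3's rate is 1/20 − 1/48 = 7/240, meaning 240/7 hours alone.

240/7 hours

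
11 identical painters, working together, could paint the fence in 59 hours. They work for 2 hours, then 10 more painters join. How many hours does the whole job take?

One painter does 1/649 of the job per hour.
After 2 hours with 11 painters, 2/59 is done (57/59 left).
With 21 painters the rate is 21/649, so the rest takes 57/59 ÷ 21/649 = 209/7 hours.
Total = 2 + 209/7 = 223/7 hours.

223/7 hours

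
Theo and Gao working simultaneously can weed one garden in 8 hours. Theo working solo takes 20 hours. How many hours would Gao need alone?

Combined rate is 1/8 per hour.
Known contribution: 1/20 per hour.
So Gao's rate is 1/8 − 1/20 = 3/40, meaning 40/3 hours alone.

40/3 hours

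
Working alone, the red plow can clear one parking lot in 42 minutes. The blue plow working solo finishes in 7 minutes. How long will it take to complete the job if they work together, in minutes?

6 minutes

With two workers the combined time is the product over the sum: 42·7/(42+7) = 294/49 = 6 minutes.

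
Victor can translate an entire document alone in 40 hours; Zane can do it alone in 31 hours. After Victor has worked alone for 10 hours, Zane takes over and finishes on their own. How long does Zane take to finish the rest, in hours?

93/4 hours

In 10 hours Victor does 10/40 = 1/4 of the job, leaving 3/4.
Zane works at 1/31 per hour, so finishing takes 3/4 ÷ 1/31 = 93/4 hours.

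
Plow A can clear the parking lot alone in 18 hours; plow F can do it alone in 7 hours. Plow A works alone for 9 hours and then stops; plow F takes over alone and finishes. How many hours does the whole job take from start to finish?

25/2 hours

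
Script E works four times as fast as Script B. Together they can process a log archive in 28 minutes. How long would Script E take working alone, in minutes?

35 minutes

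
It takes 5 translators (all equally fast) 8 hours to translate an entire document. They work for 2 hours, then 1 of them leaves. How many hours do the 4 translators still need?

15/2 hours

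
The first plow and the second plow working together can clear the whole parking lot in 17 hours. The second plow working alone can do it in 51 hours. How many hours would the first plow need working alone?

51/2 hours

Combined rate is 1/17 per hour.
Known contribution: 1/51 per hour.
So the first plow's rate is 1/17 − 1/51 = 2/51, meaning 51/2 hours alone.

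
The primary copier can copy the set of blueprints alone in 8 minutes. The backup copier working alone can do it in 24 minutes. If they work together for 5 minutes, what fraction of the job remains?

1/6

Combined rate: 1/8 + 1/24 = (3 + 1)/24 = 4/24 = 1/6 per minute.
In 5 minutes they complete 5·1/6 = 5/6 of the job.
So 1/6 remains.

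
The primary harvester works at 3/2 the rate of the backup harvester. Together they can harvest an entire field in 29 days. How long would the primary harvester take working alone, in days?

145/3 days

Let the backup harvester's rate be r; then the primary harvester's rate is (3/2)r, so together (3/2 + 1)r = (5/2)r = 1/29.
Thus r = 2/145 per day.
The backup harvester alone: 145/2 days; the primary harvester alone: 145/3 days.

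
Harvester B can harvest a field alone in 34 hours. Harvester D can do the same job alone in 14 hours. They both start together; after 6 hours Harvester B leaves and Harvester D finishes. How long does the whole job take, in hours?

196/17 hours

In the first 6 hours the combined rate is 12/119, so 72/119 of the job is done, leaving 47/119.
After Harvester B leaves the rate is 1/14 per hour; the remaining 47/119 takes 94/17 hours.
Total = 6 + 94/17 = 196/17 hours.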